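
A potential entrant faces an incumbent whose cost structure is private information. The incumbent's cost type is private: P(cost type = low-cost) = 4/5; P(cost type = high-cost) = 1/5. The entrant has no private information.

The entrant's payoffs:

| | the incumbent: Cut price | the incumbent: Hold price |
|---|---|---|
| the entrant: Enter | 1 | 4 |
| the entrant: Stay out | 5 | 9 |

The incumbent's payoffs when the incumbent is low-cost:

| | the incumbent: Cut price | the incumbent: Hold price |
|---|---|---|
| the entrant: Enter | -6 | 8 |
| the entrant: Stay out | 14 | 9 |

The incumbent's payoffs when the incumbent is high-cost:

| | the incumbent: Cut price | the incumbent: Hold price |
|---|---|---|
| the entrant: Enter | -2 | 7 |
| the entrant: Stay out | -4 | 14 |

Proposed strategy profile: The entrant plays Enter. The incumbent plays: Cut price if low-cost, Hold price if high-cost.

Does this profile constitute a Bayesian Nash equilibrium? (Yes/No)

A profile is a BNE iff every type of every player is best-responding given beliefs about the other side.
The entrant plays Enter: E[Enter] = 4/5·(1) + 1/5·(4) = 8/5; E[Stay out] = 29/5. Not best-responding. ✗
The incumbent (cost type low-cost), facing Enter: Cut price gives -6, Hold price gives 8. Proposed Cut price is not best — profitable deviation exists. ✗
The incumbent (cost type high-cost), facing Enter: Cut price gives -2, Hold price gives 7. Proposed Hold price is best. ✓

No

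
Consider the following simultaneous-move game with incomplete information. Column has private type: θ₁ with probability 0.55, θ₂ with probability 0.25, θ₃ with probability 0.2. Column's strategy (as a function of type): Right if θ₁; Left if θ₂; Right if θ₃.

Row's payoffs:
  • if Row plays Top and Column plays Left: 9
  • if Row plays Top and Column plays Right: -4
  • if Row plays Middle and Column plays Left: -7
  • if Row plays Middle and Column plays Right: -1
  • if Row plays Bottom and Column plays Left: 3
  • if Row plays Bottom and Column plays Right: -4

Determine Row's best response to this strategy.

E[Top] = 0.55·(-4) + 0.25·(9) + 0.2·(-4) = -0.75
E[Middle] = 0.55·(-1) + 0.25·(-7) + 0.2·(-1) = -2.5
E[Bottom] = 0.55·(-4) + 0.25·(3) + 0.2·(-4) = -2.25
Best response: Top (-0.75 is the largest).

Top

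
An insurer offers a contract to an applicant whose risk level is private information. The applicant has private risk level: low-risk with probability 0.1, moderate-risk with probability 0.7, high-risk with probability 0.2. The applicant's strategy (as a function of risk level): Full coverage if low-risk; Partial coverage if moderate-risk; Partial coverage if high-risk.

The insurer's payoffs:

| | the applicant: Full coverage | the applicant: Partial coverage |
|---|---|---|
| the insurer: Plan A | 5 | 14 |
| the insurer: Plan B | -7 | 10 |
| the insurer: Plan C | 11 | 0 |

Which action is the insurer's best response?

Compute the insurer's expected payoff for each action, taking the expectation over the applicant's type.
E[Plan A] = 0.1·(5) + 0.7·(14) + 0.2·(14) = 13.1
E[Plan B] = 0.1·(-7) + 0.7·(10) + 0.2·(10) = 8.3
E[Plan C] = 0.1·(11) + 0.7·(0) + 0.2·(0) = 1.1
Best response: Plan A (13.1 is the largest).

Plan A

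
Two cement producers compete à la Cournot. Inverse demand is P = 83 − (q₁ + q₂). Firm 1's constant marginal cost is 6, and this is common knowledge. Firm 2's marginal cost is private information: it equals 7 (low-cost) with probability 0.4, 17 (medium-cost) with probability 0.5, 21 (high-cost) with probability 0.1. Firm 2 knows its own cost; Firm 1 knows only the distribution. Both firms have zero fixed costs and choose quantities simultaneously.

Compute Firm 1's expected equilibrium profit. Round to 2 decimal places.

Type-c best response for Firm 2: q₂(c) = (83 − c)/2 − q₁/2.
Firm 1 maximizes expected profit; its first-order condition is 83 − 2q₁ − E[q₂] − 6 = 0.
Substituting E[q₂] and solving: E[c₂] = 13.4, so q₁ = (83 − 2·6 + 13.4)/3 = 28.1333.
E[P] = 83 − (q₁ + E[q₂]) = 34.1333; Firm 1's expected profit = (E[P] − 6)·q₁ = (34.1333 − 6)·28.1333 = 791.484.

791.48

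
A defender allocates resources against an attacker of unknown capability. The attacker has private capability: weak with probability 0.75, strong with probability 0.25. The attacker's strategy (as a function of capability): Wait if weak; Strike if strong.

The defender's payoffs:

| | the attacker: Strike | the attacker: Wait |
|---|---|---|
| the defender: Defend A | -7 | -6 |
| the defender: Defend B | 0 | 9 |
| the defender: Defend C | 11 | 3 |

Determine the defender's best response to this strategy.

E[Defend A] = 0.75·(-6) + 0.25·(-7) = -6.25
E[Defend B] = 0.75·(9) + 0.25·(0) = 6.75
E[Defend C] = 0.75·(3) + 0.25·(11) = 5
Best response: Defend B (6.75 is the largest).

Defend B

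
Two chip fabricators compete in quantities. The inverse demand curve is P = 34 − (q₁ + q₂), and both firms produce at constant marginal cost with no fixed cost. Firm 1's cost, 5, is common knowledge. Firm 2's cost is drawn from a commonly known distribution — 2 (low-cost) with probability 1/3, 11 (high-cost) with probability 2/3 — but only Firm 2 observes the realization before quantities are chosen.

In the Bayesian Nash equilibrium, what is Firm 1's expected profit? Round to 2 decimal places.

113.78

Type-c best response for Firm 2: q₂(c) = (34 − c)/2 − q₁/2.
Firm 1 maximizes expected profit; its first-order condition is 34 − 2q₁ − E[q₂] − 5 = 0.
Substituting E[q₂] and solving: E[c₂] = 8, so q₁ = (34 − 2·5 + 8)/3 = 10.6667.
E[P] = 34 − (q₁ + E[q₂]) = 15.6667; Firm 1's expected profit = (E[P] − 5)·q₁ = (15.6667 − 5)·10.6667 = 113.778.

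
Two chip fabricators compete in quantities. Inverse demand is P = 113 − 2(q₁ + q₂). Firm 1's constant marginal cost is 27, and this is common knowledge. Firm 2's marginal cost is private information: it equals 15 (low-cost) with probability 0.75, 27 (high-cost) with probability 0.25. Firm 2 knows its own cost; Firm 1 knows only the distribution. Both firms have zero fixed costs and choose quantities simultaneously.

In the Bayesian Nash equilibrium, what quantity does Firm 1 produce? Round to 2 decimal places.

Type-c best response for Firm 2: q₂(c) = (113 − c)/4 − q₁/2.
Firm 1 maximizes expected profit; its first-order condition is 113 − 4q₁ − 2E[q₂] − 27 = 0.
Substituting E[q₂] and solving: E[c₂] = 18, so q₁ = (113 − 2·27 + 18)/6 = 12.8333.

12.83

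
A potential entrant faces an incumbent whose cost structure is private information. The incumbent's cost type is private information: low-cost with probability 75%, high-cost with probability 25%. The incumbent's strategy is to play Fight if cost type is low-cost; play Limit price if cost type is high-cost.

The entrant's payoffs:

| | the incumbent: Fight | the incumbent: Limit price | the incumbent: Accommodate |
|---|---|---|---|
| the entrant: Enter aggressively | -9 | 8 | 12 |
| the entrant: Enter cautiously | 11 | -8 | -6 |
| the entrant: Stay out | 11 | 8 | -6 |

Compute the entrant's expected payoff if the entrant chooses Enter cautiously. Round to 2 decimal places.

E[Enter cautiously] = 0.75·11 + 0.25·(-8) = 8.25 + (-2) = 6.25

6.25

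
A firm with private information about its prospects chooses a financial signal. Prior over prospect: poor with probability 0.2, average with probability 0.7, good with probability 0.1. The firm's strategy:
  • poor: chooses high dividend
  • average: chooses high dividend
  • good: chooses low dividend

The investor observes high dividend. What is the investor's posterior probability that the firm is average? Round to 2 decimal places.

P(high dividend) = 0.2·1 + 0.7·1 + 0.1·0 = 0.9
P(average | high dividend) = (0.7·1) / 0.9 = 0.7 / 0.9 = 0.777778

0.78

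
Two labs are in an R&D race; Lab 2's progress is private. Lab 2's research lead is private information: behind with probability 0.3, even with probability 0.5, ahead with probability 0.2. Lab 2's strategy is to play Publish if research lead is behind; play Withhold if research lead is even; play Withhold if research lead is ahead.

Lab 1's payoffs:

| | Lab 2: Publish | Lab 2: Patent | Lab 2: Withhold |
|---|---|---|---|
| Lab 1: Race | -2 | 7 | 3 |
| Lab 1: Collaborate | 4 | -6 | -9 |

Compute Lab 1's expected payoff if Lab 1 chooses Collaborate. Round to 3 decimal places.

E[Collaborate] = 0.3·4 + 0.5·(-9) + 0.2·(-9) = 1.2 + (-4.5) + (-1.8) = -5.1

-5.100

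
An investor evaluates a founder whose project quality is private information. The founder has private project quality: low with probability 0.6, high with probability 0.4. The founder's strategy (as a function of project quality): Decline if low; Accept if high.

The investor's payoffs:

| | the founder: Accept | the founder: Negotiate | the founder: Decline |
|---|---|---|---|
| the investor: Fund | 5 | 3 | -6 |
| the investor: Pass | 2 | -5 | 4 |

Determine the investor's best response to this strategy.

E[Fund] = 0.6·(-6) + 0.4·(5) = -1.6
E[Pass] = 0.6·(4) + 0.4·(2) = 3.2
Best response: Pass (3.2 is the largest).

Pass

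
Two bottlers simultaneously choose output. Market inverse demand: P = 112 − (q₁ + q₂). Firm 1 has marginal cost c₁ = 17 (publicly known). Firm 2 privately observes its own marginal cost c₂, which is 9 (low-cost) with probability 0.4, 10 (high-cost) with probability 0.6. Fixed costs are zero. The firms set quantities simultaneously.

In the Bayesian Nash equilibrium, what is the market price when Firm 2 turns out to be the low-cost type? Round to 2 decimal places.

Each type of Firm 2 best-responds to q₁; Firm 1 best-responds to the expected q₂ over Firm 2's types.
Firm 2 with cost c maximizes (112 − (q₁+q₂) − c)·q₂, giving q₂(c) = (112 − c − q₁)/2.
E[c₂] = 0.4·9 + 0.6·10 = 9.6
Firm 1's FOC against E[q₂] yields q₁ = (112 − 2·17 + E[c₂])/3 = (112 − 34 + 9.6)/3 = 29.2.
q₂(low-cost) = 36.9, so P = 112 − (29.2 + 36.9) = 45.9.

45.90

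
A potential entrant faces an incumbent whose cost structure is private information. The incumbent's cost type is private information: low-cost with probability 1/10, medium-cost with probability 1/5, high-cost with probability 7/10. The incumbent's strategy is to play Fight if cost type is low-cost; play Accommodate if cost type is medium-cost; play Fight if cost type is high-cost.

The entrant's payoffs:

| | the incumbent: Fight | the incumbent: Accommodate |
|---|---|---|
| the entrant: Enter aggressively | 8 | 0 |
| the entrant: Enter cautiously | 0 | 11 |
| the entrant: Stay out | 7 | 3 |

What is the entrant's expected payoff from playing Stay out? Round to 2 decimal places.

6.20

E[Stay out] = 1/10·7 + 1/5·3 + 7/10·7 = 7/10 + 3/5 + 49/10 = 31/5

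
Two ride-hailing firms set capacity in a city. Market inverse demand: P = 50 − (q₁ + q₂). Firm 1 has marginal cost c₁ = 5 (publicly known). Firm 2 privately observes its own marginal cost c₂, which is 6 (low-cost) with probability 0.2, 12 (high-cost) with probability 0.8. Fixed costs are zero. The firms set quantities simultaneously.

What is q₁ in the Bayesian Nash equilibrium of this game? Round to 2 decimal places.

16.93

Type-c best response for Firm 2: q₂(c) = (50 − c)/2 − q₁/2.
Firm 1 maximizes expected profit; its first-order condition is 50 − 2q₁ − E[q₂] − 5 = 0.
Substituting E[q₂] and solving: E[c₂] = 10.8, so q₁ = (50 − 2·5 + 10.8)/3 = 16.9333.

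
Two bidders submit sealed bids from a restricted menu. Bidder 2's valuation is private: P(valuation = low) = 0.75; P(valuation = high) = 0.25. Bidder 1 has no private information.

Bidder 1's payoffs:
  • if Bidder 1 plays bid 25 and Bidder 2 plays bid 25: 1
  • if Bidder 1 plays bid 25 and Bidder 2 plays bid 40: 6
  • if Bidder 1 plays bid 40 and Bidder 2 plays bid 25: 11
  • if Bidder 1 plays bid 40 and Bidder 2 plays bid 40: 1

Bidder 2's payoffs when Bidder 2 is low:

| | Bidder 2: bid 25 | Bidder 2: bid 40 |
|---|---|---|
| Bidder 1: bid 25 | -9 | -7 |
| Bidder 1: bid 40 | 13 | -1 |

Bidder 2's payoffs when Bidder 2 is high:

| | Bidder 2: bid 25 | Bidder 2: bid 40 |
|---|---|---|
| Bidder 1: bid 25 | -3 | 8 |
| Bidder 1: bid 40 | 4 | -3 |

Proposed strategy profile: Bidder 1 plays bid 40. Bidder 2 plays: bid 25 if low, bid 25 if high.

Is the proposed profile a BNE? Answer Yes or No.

Yes

Bidder 1 plays bid 40: E[bid 40] = 0.75·(11) + 0.25·(11) = 11; E[bid 25] = 1. Best-responding. ✓
Bidder 2 (valuation low), facing bid 40: bid 25 gives 13, bid 40 gives -1. Proposed bid 25 is best. ✓
Bidder 2 (valuation high), facing bid 40: bid 25 gives 4, bid 40 gives -3. Proposed bid 25 is best. ✓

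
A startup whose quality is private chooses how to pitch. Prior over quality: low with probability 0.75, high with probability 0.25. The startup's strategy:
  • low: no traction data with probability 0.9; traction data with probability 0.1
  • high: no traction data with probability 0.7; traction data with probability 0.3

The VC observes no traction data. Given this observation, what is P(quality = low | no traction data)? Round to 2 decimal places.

P(no traction data) = 0.75·0.9 + 0.25·0.7 = 0.85
P(low | no traction data) = (0.75·0.9) / 0.85 = 0.675 / 0.85 = 0.794118

0.79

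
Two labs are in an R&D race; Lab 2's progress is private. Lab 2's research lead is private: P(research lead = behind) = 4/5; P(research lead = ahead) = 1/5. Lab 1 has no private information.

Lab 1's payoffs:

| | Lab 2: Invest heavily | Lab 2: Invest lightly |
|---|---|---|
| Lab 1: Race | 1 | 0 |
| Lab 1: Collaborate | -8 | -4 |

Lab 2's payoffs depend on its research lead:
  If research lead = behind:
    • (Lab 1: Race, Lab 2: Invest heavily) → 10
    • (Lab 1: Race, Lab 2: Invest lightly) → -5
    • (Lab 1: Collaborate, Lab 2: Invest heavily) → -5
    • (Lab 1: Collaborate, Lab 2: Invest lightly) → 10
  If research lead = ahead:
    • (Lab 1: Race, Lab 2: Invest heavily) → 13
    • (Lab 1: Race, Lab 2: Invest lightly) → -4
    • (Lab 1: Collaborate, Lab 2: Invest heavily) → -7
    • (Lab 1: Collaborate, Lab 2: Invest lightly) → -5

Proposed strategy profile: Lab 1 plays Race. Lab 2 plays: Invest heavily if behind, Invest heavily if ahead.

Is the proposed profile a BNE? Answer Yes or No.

A profile is a BNE iff every type of every player is best-responding given beliefs about the other side.
Lab 1 plays Race: E[Race] = 4/5·(1) + 1/5·(1) = 1; E[Collaborate] = -8. Best-responding. ✓
Lab 2 (research lead behind), facing Race: Invest heavily gives 10, Invest lightly gives -5. Proposed Invest heavily is best. ✓
Lab 2 (research lead ahead), facing Race: Invest heavily gives 13, Invest lightly gives -4. Proposed Invest heavily is best. ✓

Yes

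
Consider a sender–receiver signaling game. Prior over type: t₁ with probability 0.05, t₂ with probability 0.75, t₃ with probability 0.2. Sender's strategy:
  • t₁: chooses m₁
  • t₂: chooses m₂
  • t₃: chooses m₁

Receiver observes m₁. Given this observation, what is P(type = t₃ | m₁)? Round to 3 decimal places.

P(m₁) = 0.05·1 + 0.75·0 + 0.2·1 = 0.25
P(t₃ | m₁) = (0.2·1) / 0.25 = 0.2 / 0.25 = 0.8

0.800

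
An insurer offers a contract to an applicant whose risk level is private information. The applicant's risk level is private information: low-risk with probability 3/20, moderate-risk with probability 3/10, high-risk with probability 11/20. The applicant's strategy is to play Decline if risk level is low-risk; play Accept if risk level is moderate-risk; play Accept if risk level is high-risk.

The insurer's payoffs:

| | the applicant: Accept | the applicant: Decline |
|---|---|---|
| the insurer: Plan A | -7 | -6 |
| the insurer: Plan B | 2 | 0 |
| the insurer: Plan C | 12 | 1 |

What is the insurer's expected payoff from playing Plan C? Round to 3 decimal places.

E[Plan C] = 3/20·1 + 3/10·12 + 11/20·12 = 3/20 + 18/5 + 33/5 = 207/20

10.350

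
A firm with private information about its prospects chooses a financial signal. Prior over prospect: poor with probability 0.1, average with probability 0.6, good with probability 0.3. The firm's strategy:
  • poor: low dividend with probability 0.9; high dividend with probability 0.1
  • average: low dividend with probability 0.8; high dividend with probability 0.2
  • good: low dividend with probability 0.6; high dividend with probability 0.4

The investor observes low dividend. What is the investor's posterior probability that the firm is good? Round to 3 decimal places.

Apply Bayes' rule using the sender's strategy as the likelihood.
P(low dividend) = 0.1·0.9 + 0.6·0.8 + 0.3·0.6 = 0.75
P(good | low dividend) = (0.3·0.6) / 0.75 = 0.18 / 0.75 = 0.24

0.240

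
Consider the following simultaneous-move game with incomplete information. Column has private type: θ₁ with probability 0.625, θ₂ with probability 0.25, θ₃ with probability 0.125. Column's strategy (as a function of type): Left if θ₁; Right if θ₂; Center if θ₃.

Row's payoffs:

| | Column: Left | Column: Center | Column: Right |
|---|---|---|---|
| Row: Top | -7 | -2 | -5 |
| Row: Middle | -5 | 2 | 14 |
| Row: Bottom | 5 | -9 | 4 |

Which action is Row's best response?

Bottom

E[Top] = 0.625·(-7) + 0.25·(-5) + 0.125·(-2) = -5.875
E[Middle] = 0.625·(-5) + 0.25·(14) + 0.125·(2) = 0.625
E[Bottom] = 0.625·(5) + 0.25·(4) + 0.125·(-9) = 3
Best response: Bottom (3 is the largest).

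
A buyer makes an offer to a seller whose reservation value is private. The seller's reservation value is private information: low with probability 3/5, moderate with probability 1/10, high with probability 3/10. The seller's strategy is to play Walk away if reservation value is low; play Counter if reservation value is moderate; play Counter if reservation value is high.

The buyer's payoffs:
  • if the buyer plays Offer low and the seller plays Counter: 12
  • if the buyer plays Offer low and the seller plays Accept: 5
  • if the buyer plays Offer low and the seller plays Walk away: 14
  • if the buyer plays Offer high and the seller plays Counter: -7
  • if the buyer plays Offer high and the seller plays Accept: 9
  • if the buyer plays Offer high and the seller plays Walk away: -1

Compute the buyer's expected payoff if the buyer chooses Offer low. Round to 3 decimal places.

13.200

E[Offer low] = 3/5·14 + 1/10·12 + 3/10·12 = 42/5 + 6/5 + 18/5 = 66/5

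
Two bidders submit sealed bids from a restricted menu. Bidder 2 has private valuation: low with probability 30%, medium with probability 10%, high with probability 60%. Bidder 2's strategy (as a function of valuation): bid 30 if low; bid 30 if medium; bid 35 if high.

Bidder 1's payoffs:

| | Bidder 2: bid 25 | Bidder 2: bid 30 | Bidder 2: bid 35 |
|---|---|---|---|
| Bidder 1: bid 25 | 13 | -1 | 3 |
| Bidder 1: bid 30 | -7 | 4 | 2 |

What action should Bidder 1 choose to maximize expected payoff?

E[bid 25] = 0.3·(-1) + 0.1·(-1) + 0.6·(3) = 1.4
E[bid 30] = 0.3·(4) + 0.1·(4) + 0.6·(2) = 2.8
Best response: bid 30 (2.8 is the largest).

bid 30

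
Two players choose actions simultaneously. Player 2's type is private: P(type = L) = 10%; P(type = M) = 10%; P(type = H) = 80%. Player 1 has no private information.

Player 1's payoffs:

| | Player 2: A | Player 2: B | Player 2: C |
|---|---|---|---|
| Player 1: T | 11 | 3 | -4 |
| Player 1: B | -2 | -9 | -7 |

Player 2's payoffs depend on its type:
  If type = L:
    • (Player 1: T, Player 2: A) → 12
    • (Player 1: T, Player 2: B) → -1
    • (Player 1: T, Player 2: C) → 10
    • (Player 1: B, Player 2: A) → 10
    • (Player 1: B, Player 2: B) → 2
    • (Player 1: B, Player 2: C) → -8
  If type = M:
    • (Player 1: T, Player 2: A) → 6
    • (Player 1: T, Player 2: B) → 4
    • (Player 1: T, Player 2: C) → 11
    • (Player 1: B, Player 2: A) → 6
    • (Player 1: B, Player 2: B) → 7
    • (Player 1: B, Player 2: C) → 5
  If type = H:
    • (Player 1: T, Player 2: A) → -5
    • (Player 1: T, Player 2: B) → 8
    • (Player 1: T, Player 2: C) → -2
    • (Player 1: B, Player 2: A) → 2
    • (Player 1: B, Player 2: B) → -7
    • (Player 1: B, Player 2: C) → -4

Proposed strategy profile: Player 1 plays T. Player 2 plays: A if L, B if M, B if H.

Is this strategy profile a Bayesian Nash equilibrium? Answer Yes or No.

A profile is a BNE iff every type of every player is best-responding given beliefs about the other side.
Player 1 plays T: E[T] = 0.1·(11) + 0.1·(3) + 0.8·(3) = 3.8; E[B] = -8.3. Best-responding. ✓
Player 2 (type L), facing T: A gives 12, B gives -1, C gives 10. Proposed A is best. ✓
Player 2 (type M), facing T: A gives 6, B gives 4, C gives 11. Proposed B is not best — profitable deviation exists. ✗
Player 2 (type H), facing T: A gives -5, B gives 8, C gives -2. Proposed B is best. ✓

No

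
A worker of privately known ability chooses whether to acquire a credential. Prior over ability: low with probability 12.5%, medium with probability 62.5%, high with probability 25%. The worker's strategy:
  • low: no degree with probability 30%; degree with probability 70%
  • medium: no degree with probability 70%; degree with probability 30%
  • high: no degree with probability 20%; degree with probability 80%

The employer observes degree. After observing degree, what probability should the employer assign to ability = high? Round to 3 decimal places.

P(degree) = 0.125·0.7 + 0.625·0.3 + 0.25·0.8 = 0.475
P(high | degree) = (0.25·0.8) / 0.475 = 0.2 / 0.475 = 0.421053

0.421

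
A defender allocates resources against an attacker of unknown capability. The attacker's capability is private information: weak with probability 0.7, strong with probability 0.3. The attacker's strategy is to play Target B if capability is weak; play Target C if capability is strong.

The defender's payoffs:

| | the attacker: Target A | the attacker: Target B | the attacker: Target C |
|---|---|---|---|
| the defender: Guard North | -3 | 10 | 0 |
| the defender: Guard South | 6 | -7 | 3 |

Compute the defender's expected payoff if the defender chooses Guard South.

E[Guard South] = 0.7·(-7) + 0.3·3 = (-4.9) + 0.9 = -4

-4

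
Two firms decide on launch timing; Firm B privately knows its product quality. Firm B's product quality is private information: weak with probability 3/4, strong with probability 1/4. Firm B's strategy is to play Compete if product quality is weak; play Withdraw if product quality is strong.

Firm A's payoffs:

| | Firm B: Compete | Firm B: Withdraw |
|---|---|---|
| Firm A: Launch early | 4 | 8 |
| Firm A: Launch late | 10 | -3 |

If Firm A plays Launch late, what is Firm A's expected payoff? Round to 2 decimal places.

6.75

Take the expectation over Firm B's product quality, weighting each type's action by its prior probability.
E[Launch late] = 3/4·10 + 1/4·(-3) = 15/2 + (-3/4) = 27/4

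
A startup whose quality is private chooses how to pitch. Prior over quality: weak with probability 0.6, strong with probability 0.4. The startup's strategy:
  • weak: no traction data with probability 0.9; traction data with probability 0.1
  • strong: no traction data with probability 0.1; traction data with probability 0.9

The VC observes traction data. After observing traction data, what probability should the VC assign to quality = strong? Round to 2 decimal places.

P(traction data) = 0.6·0.1 + 0.4·0.9 = 0.42
P(strong | traction data) = (0.4·0.9) / 0.42 = 0.36 / 0.42 = 0.857143

0.86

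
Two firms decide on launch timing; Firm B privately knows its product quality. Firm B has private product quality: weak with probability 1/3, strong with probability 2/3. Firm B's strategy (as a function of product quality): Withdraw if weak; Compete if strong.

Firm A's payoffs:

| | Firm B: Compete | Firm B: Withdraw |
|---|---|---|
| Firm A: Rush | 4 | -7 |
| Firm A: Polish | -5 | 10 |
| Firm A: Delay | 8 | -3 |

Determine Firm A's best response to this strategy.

Delay

E[Rush] = 1/3·(-7) + 2/3·(4) = 1/3
E[Polish] = 1/3·(10) + 2/3·(-5) = 0
E[Delay] = 1/3·(-3) + 2/3·(8) = 13/3
Best response: Delay (13/3 is the largest).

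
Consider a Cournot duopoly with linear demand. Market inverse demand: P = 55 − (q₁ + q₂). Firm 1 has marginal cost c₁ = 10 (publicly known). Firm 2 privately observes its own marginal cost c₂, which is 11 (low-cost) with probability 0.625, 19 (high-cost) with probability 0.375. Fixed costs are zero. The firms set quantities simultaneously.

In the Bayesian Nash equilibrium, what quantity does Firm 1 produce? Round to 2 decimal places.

Firm 2 with cost c maximizes (55 − (q₁+q₂) − c)·q₂, giving q₂(c) = (55 − c − q₁)/2.
E[c₂] = 0.625·11 + 0.375·19 = 14
Firm 1's FOC against E[q₂] yields q₁ = (55 − 2·10 + E[c₂])/3 = (55 − 20 + 14)/3 = 16.3333.

16.33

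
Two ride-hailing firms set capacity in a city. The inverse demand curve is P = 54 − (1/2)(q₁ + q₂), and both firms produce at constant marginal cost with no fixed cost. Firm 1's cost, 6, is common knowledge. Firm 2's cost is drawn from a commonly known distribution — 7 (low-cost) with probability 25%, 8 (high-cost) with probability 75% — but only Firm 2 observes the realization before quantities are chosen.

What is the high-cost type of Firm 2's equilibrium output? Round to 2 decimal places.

29.42

Type-c best response for Firm 2: q₂(c) = (54 − c) − q₁/2.
Firm 1 maximizes expected profit; its first-order condition is 54 − q₁ − (1/2)E[q₂] − 6 = 0.
Substituting E[q₂] and solving: E[c₂] = 7.75, so q₁ = (54 − 2·6 + 7.75)/(3/2) = 33.1667.
q₂(high-cost) = (54 − 8 − (1/2)·33.1667) = 29.4167.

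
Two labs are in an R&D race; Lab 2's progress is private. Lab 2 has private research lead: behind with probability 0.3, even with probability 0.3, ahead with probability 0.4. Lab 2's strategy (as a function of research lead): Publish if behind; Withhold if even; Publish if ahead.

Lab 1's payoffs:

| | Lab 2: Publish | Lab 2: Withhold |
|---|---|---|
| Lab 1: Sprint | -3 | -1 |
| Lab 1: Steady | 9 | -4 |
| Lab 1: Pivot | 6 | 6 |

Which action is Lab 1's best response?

E[Sprint] = 0.3·(-3) + 0.3·(-1) + 0.4·(-3) = -2.4
E[Steady] = 0.3·(9) + 0.3·(-4) + 0.4·(9) = 5.1
E[Pivot] = 0.3·(6) + 0.3·(6) + 0.4·(6) = 6
Best response: Pivot (6 is the largest).

Pivot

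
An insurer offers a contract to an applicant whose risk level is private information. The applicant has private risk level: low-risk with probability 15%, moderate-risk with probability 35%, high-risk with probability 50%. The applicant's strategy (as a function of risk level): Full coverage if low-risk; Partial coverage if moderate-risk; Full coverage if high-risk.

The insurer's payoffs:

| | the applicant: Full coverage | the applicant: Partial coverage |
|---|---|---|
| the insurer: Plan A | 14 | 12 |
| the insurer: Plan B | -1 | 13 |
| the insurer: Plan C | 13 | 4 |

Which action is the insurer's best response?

Compute the insurer's expected payoff for each action, taking the expectation over the applicant's type.
E[Plan A] = 0.15·(14) + 0.35·(12) + 0.5·(14) = 13.3
E[Plan B] = 0.15·(-1) + 0.35·(13) + 0.5·(-1) = 3.9
E[Plan C] = 0.15·(13) + 0.35·(4) + 0.5·(13) = 9.85
Best response: Plan A (13.3 is the largest).

Plan A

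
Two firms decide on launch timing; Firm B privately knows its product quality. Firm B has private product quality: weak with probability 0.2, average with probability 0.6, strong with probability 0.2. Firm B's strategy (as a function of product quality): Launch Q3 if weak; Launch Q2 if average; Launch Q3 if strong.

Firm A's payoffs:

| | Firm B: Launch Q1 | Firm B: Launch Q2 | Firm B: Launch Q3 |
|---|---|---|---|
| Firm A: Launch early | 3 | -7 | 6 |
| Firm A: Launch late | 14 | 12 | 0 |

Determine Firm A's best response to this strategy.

Compute Firm A's expected payoff for each action, taking the expectation over Firm B's type.
E[Launch early] = 0.2·(6) + 0.6·(-7) + 0.2·(6) = -1.8
E[Launch late] = 0.2·(0) + 0.6·(12) + 0.2·(0) = 7.2
Best response: Launch late (7.2 is the largest).

Launch late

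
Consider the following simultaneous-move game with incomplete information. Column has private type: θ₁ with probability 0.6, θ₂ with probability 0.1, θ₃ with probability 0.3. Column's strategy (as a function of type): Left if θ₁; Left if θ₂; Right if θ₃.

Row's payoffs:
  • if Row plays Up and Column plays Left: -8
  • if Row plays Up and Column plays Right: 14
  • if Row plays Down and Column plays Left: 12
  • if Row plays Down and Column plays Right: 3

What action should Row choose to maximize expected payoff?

Down

E[Up] = 0.6·(-8) + 0.1·(-8) + 0.3·(14) = -1.4
E[Down] = 0.6·(12) + 0.1·(12) + 0.3·(3) = 9.3
Best response: Down (9.3 is the largest).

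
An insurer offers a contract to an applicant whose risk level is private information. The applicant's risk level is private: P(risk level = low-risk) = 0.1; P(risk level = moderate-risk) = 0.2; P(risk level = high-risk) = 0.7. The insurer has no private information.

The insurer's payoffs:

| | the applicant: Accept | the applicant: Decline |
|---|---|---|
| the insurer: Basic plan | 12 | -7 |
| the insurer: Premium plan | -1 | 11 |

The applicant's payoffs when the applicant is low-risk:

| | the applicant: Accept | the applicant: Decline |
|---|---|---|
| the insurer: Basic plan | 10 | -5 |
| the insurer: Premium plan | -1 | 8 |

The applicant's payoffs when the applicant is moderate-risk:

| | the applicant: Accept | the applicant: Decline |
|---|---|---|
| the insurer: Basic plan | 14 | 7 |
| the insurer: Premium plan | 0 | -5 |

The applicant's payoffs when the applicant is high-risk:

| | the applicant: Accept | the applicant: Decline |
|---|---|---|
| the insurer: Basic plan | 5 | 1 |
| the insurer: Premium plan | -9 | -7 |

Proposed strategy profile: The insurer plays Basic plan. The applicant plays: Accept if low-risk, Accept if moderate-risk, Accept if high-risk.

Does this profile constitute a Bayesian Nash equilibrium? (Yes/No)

The insurer plays Basic plan: E[Basic plan] = 0.1·(12) + 0.2·(12) + 0.7·(12) = 12; E[Premium plan] = -1. Best-responding. ✓
The applicant (risk level low-risk), facing Basic plan: Accept gives 10, Decline gives -5. Proposed Accept is best. ✓
The applicant (risk level moderate-risk), facing Basic plan: Accept gives 14, Decline gives 7. Proposed Accept is best. ✓
The applicant (risk level high-risk), facing Basic plan: Accept gives 5, Decline gives 1. Proposed Accept is best. ✓

Yes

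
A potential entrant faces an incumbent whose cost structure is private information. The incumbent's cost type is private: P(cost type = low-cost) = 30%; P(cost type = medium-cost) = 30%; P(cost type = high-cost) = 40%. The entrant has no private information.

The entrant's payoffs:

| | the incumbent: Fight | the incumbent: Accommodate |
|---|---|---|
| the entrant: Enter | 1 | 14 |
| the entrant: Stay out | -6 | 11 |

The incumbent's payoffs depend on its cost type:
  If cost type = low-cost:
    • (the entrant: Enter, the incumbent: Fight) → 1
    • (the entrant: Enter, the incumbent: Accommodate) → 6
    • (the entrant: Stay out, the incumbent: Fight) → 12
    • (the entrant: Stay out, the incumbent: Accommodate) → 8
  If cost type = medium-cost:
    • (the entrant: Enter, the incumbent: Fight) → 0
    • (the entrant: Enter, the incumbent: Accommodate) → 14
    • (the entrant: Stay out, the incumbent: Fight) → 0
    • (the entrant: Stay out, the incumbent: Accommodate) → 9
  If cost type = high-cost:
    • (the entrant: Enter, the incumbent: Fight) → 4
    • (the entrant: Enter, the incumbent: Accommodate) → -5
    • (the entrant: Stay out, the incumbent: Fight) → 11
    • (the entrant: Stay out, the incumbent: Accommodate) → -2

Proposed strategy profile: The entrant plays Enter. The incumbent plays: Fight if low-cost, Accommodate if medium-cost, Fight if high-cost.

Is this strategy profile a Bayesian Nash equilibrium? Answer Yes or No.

A profile is a BNE iff every type of every player is best-responding given beliefs about the other side.
The entrant plays Enter: E[Enter] = 0.3·(1) + 0.3·(14) + 0.4·(1) = 4.9; E[Stay out] = -0.9. Best-responding. ✓
The incumbent (cost type low-cost), facing Enter: Fight gives 1, Accommodate gives 6. Proposed Fight is not best — profitable deviation exists. ✗
The incumbent (cost type medium-cost), facing Enter: Fight gives 0, Accommodate gives 14. Proposed Accommodate is best. ✓
The incumbent (cost type high-cost), facing Enter: Fight gives 4, Accommodate gives -5. Proposed Fight is best. ✓

No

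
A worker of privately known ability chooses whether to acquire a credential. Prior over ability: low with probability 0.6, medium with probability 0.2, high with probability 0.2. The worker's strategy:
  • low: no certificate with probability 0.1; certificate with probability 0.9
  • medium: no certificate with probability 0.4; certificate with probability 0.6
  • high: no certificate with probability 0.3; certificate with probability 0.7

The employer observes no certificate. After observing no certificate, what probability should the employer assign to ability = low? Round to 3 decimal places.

Apply Bayes' rule using the sender's strategy as the likelihood.
P(no certificate) = 0.6·0.1 + 0.2·0.4 + 0.2·0.3 = 0.2
P(low | no certificate) = (0.6·0.1) / 0.2 = 0.06 / 0.2 = 0.3

0.300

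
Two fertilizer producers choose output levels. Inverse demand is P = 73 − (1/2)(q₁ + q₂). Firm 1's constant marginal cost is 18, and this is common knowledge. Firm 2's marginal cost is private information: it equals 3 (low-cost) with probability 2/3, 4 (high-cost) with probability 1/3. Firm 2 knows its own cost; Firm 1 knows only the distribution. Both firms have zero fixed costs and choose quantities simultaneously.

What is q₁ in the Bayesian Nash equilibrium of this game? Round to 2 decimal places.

26.89

Firm 2 with cost c maximizes (73 − (1/2)(q₁+q₂) − c)·q₂, giving q₂(c) = (73 − c − (1/2)q₁).
E[c₂] = 2/3·3 + 1/3·4 = 3.33333
Firm 1's FOC against E[q₂] yields q₁ = (73 − 2·18 + E[c₂])/(3/2) = (73 − 36 + 3.33333)/(3/2) = 26.8889.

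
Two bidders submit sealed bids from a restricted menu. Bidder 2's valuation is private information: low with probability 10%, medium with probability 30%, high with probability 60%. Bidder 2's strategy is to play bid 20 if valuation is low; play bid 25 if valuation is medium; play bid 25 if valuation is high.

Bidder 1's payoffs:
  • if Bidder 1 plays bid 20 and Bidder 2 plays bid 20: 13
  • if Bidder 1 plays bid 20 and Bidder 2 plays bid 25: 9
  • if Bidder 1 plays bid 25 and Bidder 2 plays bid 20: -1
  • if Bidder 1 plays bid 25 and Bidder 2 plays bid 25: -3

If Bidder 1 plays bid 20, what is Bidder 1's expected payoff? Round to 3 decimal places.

9.400

Take the expectation over Bidder 2's valuation, weighting each type's action by its prior probability.
E[bid 20] = 0.1·13 + 0.3·9 + 0.6·9 = 1.3 + 2.7 + 5.4 = 9.4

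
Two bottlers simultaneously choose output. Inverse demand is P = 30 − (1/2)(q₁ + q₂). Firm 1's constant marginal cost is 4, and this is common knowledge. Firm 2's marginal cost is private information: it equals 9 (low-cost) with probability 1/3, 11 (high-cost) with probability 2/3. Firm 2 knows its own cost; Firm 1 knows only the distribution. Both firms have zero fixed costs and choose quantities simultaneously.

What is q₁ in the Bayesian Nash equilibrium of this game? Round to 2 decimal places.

21.56

Type-c best response for Firm 2: q₂(c) = (30 − c) − q₁/2.
Firm 1 maximizes expected profit; its first-order condition is 30 − q₁ − (1/2)E[q₂] − 4 = 0.
Substituting E[q₂] and solving: E[c₂] = 10.3333, so q₁ = (30 − 2·4 + 10.3333)/(3/2) = 21.5556.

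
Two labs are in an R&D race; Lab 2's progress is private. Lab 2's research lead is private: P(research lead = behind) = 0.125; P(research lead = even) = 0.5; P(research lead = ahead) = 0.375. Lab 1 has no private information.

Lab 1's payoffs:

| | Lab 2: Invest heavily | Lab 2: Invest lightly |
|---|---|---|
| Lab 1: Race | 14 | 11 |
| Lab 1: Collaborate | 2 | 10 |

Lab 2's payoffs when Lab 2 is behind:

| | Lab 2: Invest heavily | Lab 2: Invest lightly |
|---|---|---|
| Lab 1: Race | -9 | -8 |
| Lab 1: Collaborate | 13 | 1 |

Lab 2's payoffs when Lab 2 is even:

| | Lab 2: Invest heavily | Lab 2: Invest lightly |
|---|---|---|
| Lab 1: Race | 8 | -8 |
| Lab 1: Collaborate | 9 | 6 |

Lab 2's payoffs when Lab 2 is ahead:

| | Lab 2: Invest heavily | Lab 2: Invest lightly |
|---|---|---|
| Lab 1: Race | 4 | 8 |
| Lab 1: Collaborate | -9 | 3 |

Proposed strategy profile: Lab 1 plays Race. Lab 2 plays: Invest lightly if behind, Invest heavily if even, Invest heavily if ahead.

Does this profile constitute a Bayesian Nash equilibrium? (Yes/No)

Lab 1 plays Race: E[Race] = 0.125·(11) + 0.5·(14) + 0.375·(14) = 13.625; E[Collaborate] = 3. Best-responding. ✓
Lab 2 (research lead behind), facing Race: Invest heavily gives -9, Invest lightly gives -8. Proposed Invest lightly is best. ✓
Lab 2 (research lead even), facing Race: Invest heavily gives 8, Invest lightly gives -8. Proposed Invest heavily is best. ✓
Lab 2 (research lead ahead), facing Race: Invest heavily gives 4, Invest lightly gives 8. Proposed Invest heavily is not best — profitable deviation exists. ✗

No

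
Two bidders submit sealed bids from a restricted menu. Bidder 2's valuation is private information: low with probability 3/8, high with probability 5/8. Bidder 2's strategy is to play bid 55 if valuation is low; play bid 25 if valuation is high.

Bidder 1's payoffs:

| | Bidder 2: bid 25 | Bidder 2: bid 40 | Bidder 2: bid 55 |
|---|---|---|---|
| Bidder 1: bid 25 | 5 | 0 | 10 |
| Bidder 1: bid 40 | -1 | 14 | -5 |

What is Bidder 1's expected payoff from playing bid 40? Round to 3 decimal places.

Take the expectation over Bidder 2's valuation, weighting each type's action by its prior probability.
E[bid 40] = 3/8·(-5) + 5/8·(-1) = (-15/8) + (-5/8) = -5/2

-2.500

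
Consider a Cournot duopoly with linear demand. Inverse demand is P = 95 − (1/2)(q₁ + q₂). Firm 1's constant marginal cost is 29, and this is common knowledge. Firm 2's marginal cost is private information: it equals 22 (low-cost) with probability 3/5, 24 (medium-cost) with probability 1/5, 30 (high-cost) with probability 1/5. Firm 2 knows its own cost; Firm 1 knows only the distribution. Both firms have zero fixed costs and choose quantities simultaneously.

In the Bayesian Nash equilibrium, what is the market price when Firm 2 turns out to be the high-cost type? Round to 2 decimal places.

Firm 2 with cost c maximizes (95 − (1/2)(q₁+q₂) − c)·q₂, giving q₂(c) = (95 − c − (1/2)q₁).
E[c₂] = 3/5·22 + 1/5·24 + 1/5·30 = 24
Firm 1's FOC against E[q₂] yields q₁ = (95 − 2·29 + E[c₂])/(3/2) = (95 − 58 + 24)/(3/2) = 40.6667.
q₂(high-cost) = 44.6667, so P = 95 − (1/2)·(40.6667 + 44.6667) = 52.3333.

52.33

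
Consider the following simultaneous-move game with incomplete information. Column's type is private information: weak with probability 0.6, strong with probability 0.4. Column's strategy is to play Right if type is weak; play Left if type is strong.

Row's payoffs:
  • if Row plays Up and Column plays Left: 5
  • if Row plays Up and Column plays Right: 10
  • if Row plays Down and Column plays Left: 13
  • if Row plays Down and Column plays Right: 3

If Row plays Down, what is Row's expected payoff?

7

Take the expectation over Column's type, weighting each type's action by its prior probability.
E[Down] = 0.6·3 + 0.4·13 = 1.8 + 5.2 = 7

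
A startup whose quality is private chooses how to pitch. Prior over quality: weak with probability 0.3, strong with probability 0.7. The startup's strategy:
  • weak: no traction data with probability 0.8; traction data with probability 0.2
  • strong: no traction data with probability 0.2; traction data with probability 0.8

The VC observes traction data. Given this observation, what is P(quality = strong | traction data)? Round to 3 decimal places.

0.903

Apply Bayes' rule using the sender's strategy as the likelihood.
P(traction data) = 0.3·0.2 + 0.7·0.8 = 0.62
P(strong | traction data) = (0.7·0.8) / 0.62 = 0.56 / 0.62 = 0.903226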